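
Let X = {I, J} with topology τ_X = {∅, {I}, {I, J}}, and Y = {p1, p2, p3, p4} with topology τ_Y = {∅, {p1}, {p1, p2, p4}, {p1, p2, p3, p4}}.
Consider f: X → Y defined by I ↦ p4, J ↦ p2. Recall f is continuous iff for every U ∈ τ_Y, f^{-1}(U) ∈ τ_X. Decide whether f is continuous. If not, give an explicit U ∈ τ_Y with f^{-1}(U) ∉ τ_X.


f IS continuous.

Compute f^{-1}(U) for each U ∈ τ_Y:
  U = ∅: f^{-1}(U) = ∅ ∈ τ_X ✓.
  U = {p1}: f^{-1}(U) = ∅ ∈ τ_X ✓.
  U = {p1, p2, p4}: f^{-1}(U) = {I, J} ∈ τ_X ✓.
  U = {p1, p2, p3, p4}: f^{-1}(U) = {I, J} ∈ τ_X ✓.
Every preimage lies in τ_X, so f IS continuous.


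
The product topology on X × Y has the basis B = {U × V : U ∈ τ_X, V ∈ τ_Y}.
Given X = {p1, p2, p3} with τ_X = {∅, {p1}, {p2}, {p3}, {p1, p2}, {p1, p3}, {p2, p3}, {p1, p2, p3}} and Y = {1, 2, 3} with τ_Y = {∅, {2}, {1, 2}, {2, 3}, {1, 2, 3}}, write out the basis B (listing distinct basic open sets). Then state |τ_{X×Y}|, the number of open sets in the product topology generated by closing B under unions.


Basis B = {∅ × ∅, {p1} × {2}, {p2} × {2}, {p3} × {2}, {p1} × {1, 2}, {p1} × {2, 3}, {p1, p2} × {2}, {p1, p3} × {2}, {p2} × {1, 2}, {p2} × {2, 3}, {p2, p3} × {2}, {p3} × {1, 2}, {p3} × {2, 3}, {p1} × {1, 2, 3}, {p1, p2, p3} × {2}, {p2} × {1, 2, 3}, {p3} × {1, 2, 3}, {p1, p2} × {1, 2}, {p1, p3} × {1, 2}, {p1, p2} × {2, 3}, {p1, p3} × {2, 3}, {p2, p3} × {1, 2}, {p2, p3} × {2, 3}, {p1, p2} × {1, 2, 3}, {p1, p3} × {1, 2, 3}, {p1, p2, p3} × {1, 2}, {p1, p2, p3} × {2, 3}, {p2, p3} × {1, 2, 3}, {p1, p2, p3} × {1, 2, 3}}; |τ_{X×Y}| = 125.

Enumerate products U × V with U ∈ τ_X, V ∈ τ_Y (deduplicated):
  ∅ × ∅ = {} (∅)
  {p1} × {2} = {(p1,2)}
  {p2} × {2} = {(p2,2)}
  {p3} × {2} = {(p3,2)}
  {p1} × {1, 2} = {(p1,1), (p1,2)}
  {p1} × {2, 3} = {(p1,2), (p1,3)}
  {p1, p2} × {2} = {(p1,2), (p2,2)}
  {p1, p3} × {2} = {(p1,2), (p3,2)}
  {p2} × {1, 2} = {(p2,1), (p2,2)}
  {p2} × {2, 3} = {(p2,2), (p2,3)}
  {p2, p3} × {2} = {(p2,2), (p3,2)}
  {p3} × {1, 2} = {(p3,1), (p3,2)}
  {p3} × {2, 3} = {(p3,2), (p3,3)}
  {p1} × {1, 2, 3} = {(p1,1), (p1,2), (p1,3)}
  {p1, p2, p3} × {2} = {(p1,2), (p2,2), (p3,2)}
  {p2} × {1, 2, 3} = {(p2,1), (p2,2), (p2,3)}
  {p3} × {1, 2, 3} = {(p3,1), (p3,2), (p3,3)}
  {p1, p2} × {1, 2} = {(p1,1), (p1,2), (p2,1), (p2,2)}
  {p1, p3} × {1, 2} = {(p1,1), (p1,2), (p3,1), (p3,2)}
  {p1, p2} × {2, 3} = {(p1,2), (p1,3), (p2,2), (p2,3)}
  {p1, p3} × {2, 3} = {(p1,2), (p1,3), (p3,2), (p3,3)}
  {p2, p3} × {1, 2} = {(p2,1), (p2,2), (p3,1), (p3,2)}
  {p2, p3} × {2, 3} = {(p2,2), (p2,3), (p3,2), (p3,3)}
  {p1, p2} × {1, 2, 3} = {(p1,1), (p1,2), (p1,3), (p2,1), (p2,2), (p2,3)}
  {p1, p3} × {1, 2, 3} = {(p1,1), (p1,2), (p1,3), (p3,1), (p3,2), (p3,3)}
  {p1, p2, p3} × {1, 2} = {(p1,1), (p1,2), (p2,1), (p2,2), (p3,1), (p3,2)}
  {p1, p2, p3} × {2, 3} = {(p1,2), (p1,3), (p2,2), (p2,3), (p3,2), (p3,3)}
  {p2, p3} × {1, 2, 3} = {(p2,1), (p2,2), (p2,3), (p3,1), (p3,2), (p3,3)}
  {p1, p2, p3} × {1, 2, 3} = {(p1,1), (p1,2), (p1,3), (p2,1), (p2,2), (p2,3), (p3,1), (p3,2), (p3,3)}
These 29 distinct sets form the basis B.
Close under arbitrary unions to get τ_{X×Y}; counting gives |τ_{X×Y}| = 125.


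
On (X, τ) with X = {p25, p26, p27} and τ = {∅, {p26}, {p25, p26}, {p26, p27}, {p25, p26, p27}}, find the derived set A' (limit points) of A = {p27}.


A' = ∅

For each x ∈ X, list the open sets U ∈ τ with x ∈ U, then check whether U ∩ (A ∖ {x}) ≠ ∅ for every such U.
  x = p25: open {p25, p26} ∋ x has {p25, p26} ∩ (A ∖ {p25}) = ∅, so x is NOT a limit point.
  x = p26: open {p26} ∋ x has {p26} ∩ (A ∖ {p26}) = ∅, so x is NOT a limit point.
  x = p27: open {p26, p27} ∋ x has {p26, p27} ∩ (A ∖ {p27}) = ∅, so x is NOT a limit point.
Collecting: A' = ∅.


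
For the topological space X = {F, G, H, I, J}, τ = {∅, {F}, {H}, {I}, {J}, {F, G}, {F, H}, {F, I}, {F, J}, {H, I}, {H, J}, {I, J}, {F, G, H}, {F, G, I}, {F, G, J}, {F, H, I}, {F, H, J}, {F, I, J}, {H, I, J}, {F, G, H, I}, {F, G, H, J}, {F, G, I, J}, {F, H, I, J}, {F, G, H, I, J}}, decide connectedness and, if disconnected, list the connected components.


(X, τ) is disconnected; components = [{H}, {I}, {J}, {F, G}].

Find clopen sets (U ∈ τ with X ∖ U ∈ τ):
  U = ∅, X ∖ U = {F, G, H, I, J} — both open, so U is clopen.
  U = {H}, X ∖ U = {F, G, I, J} — both open, so U is clopen.
  U = {I}, X ∖ U = {F, G, H, J} — both open, so U is clopen.
  U = {J}, X ∖ U = {F, G, H, I} — both open, so U is clopen.
  U = {F, G}, X ∖ U = {H, I, J} — both open, so U is clopen.
  U = {H, I}, X ∖ U = {F, G, J} — both open, so U is clopen.
  U = {H, J}, X ∖ U = {F, G, I} — both open, so U is clopen.
  U = {I, J}, X ∖ U = {F, G, H} — both open, so U is clopen.
  U = {F, G, H}, X ∖ U = {I, J} — both open, so U is clopen.
  U = {F, G, I}, X ∖ U = {H, J} — both open, so U is clopen.
  U = {F, G, J}, X ∖ U = {H, I} — both open, so U is clopen.
  U = {H, I, J}, X ∖ U = {F, G} — both open, so U is clopen.
  U = {F, G, H, I}, X ∖ U = {J} — both open, so U is clopen.
  U = {F, G, H, J}, X ∖ U = {I} — both open, so U is clopen.
  U = {F, G, I, J}, X ∖ U = {H} — both open, so U is clopen.
  U = {F, G, H, I, J}, X ∖ U = ∅ — both open, so U is clopen.
Nontrivial clopen(s) exist: e.g. {H, J}. So (X, τ) is disconnected.
Compute connected components by grouping points that agree on all clopens:
  component: {H}
  component: {I}
  component: {J}
  component: {F, G}


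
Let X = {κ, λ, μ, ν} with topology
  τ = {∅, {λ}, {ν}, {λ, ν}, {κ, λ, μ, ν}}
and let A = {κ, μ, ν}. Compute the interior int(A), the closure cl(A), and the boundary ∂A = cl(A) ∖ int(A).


int(A) = {ν}, cl(A) = {κ, μ, ν}, ∂A = {κ, μ}.

Closed sets in (X, τ) are complements of opens:
  closed(X, τ) = {∅, {κ, μ}, {κ, λ, μ}, {κ, μ, ν}, {κ, λ, μ, ν}}.
int(A) = ⋃ {U ∈ τ : U ⊆ A}. Opens contained in A: ∅, {ν}.
Taking the union of these: int(A) = {ν}.
cl(A) = ⋂ {C closed : A ⊆ C}. Closed sets containing A: {κ, μ, ν}, {κ, λ, μ, ν}.
Intersecting these: cl(A) = {κ, μ, ν}.
∂A = cl(A) ∖ int(A) = {κ, μ, ν} ∖ {ν} = {κ, μ}.


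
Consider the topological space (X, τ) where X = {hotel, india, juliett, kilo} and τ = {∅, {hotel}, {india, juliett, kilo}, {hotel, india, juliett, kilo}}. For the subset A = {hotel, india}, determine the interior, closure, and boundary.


int(A) = {hotel}, cl(A) = {hotel, india, juliett, kilo}, ∂A = {india, juliett, kilo}.

Closed sets in (X, τ) are complements of opens:
  closed(X, τ) = {∅, {hotel}, {india, juliett, kilo}, {hotel, india, juliett, kilo}}.
int(A) = ⋃ {U ∈ τ : U ⊆ A}. Opens contained in A: ∅, {hotel}.
Taking the union of these: int(A) = {hotel}.
cl(A) = ⋂ {C closed : A ⊆ C}. Closed sets containing A: {hotel, india, juliett, kilo}.
Intersecting these: cl(A) = {hotel, india, juliett, kilo}.
∂A = cl(A) ∖ int(A) = {hotel, india, juliett, kilo} ∖ {hotel} = {india, juliett, kilo}.


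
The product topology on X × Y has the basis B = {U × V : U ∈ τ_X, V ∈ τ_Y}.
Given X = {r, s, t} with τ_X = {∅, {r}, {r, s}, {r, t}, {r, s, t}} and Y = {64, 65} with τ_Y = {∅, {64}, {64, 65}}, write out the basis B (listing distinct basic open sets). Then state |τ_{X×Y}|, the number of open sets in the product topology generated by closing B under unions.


Basis B = {∅ × ∅, {r} × {64}, {r} × {64, 65}, {r, s} × {64}, {r, t} × {64}, {r, s, t} × {64}, {r, s} × {64, 65}, {r, t} × {64, 65}, {r, s, t} × {64, 65}}; |τ_{X×Y}| = 14.

Enumerate products U × V with U ∈ τ_X, V ∈ τ_Y (deduplicated):
  ∅ × ∅ = {} (∅)
  {r} × {64} = {(r,64)}
  {r} × {64, 65} = {(r,64), (r,65)}
  {r, s} × {64} = {(r,64), (s,64)}
  {r, t} × {64} = {(r,64), (t,64)}
  {r, s, t} × {64} = {(r,64), (s,64), (t,64)}
  {r, s} × {64, 65} = {(r,64), (r,65), (s,64), (s,65)}
  {r, t} × {64, 65} = {(r,64), (r,65), (t,64), (t,65)}
  {r, s, t} × {64, 65} = {(r,64), (r,65), (s,64), (s,65), (t,64), (t,65)}
These 9 distinct sets form the basis B.
Close under arbitrary unions to get τ_{X×Y}; counting gives |τ_{X×Y}| = 14.


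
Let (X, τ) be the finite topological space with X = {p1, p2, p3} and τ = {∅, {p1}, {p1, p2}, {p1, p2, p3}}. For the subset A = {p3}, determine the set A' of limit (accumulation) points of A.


A' = ∅

For each x ∈ X, list the open sets U ∈ τ with x ∈ U, then check whether U ∩ (A ∖ {x}) ≠ ∅ for every such U.
  x = p1: open {p1} ∋ x has {p1} ∩ (A ∖ {p1}) = ∅, so x is NOT a limit point.
  x = p2: open {p1, p2} ∋ x has {p1, p2} ∩ (A ∖ {p2}) = ∅, so x is NOT a limit point.
  x = p3: open {p1, p2, p3} ∋ x has {p1, p2, p3} ∩ (A ∖ {p3}) = ∅, so x is NOT a limit point.
Collecting: A' = ∅.


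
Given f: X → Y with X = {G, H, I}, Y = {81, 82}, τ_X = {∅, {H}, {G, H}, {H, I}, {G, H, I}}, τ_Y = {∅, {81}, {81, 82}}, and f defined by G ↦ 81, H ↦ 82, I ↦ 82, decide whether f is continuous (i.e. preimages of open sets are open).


f is NOT continuous.

Compute f^{-1}(U) for each U ∈ τ_Y:
  U = ∅: f^{-1}(U) = ∅ ∈ τ_X ✓.
  U = {81}: f^{-1}(U) = {G} ∉ τ_X ✗.
  U = {81, 82}: f^{-1}(U) = {G, H, I} ∈ τ_X ✓.
Found U = {81} with f^{-1}(U) = {G} not in τ_X. Therefore f is NOT continuous.


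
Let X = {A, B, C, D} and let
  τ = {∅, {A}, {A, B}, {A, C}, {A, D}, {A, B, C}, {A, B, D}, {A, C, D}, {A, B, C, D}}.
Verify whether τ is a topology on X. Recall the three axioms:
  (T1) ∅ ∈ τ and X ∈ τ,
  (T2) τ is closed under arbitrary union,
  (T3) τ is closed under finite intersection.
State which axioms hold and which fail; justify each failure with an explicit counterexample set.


τ IS a topology on X.

Axiom (T1): ∅ ∈ τ? Yes; X ∈ τ? Yes.
Axiom (T2/T3): check pairwise unions and intersections of members of τ.
All pairwise intersections and unions checked — each lies in τ. Therefore τ satisfies (T1), (T2), (T3): it IS a topology on X.


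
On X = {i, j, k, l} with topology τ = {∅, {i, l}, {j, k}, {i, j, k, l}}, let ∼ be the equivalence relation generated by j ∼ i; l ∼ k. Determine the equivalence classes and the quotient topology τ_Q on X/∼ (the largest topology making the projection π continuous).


X/∼ = {[i=j], [k=l]}; |τ_Q| = 2.

Equivalence classes: [i=j], [k=l].
Quotient map π: X → X/∼ sends i ↦ [i=j], j ↦ [i=j], k ↦ [k=l], l ↦ [k=l].
For each subset V ⊆ X/∼, compute π^{-1}(V) ⊆ X and check whether π^{-1}(V) ∈ τ. V is open in τ_Q iff π^{-1}(V) ∈ τ.
  V = {}: π^{-1}(V) = ∅ ∈ τ ✓.
  V = {[i=j]}: π^{-1}(V) = {i, j} ∉ τ ✗.
  V = {[k=l]}: π^{-1}(V) = {k, l} ∉ τ ✗.
  V = {[i=j], [k=l]}: π^{-1}(V) = {i, j, k, l} ∈ τ ✓.
Open sets in the quotient: τ_Q = {{}, {[i=j], [k=l]}} (2 elements).


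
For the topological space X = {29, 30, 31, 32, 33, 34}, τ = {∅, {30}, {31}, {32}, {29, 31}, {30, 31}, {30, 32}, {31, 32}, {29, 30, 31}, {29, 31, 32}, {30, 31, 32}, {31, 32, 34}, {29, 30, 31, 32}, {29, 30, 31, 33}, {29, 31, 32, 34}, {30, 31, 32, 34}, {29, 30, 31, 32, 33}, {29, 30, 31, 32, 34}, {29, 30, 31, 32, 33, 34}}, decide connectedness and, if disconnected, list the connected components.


(X, τ) is connected.

Find clopen sets (U ∈ τ with X ∖ U ∈ τ):
  U = ∅, X ∖ U = {29, 30, 31, 32, 33, 34} — both open, so U is clopen.
  U = {29, 30, 31, 32, 33, 34}, X ∖ U = ∅ — both open, so U is clopen.
Only trivial clopens (∅ and X) exist, so (X, τ) is connected.
Compute connected components by grouping points that agree on all clopens:
  component: {29, 30, 31, 32, 33, 34}


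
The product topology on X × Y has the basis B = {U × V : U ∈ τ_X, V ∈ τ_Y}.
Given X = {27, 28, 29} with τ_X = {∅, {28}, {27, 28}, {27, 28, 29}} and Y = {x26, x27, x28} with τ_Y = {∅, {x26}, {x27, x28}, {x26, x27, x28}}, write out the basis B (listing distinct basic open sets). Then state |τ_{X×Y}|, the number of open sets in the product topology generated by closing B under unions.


Basis B = {∅ × ∅, {28} × {x26}, {27, 28} × {x26}, {28} × {x27, x28}, {27, 28, 29} × {x26}, {28} × {x26, x27, x28}, {27, 28} × {x27, x28}, {27, 28} × {x26, x27, x28}, {27, 28, 29} × {x27, x28}, {27, 28, 29} × {x26, x27, x28}}; |τ_{X×Y}| = 16.

Enumerate products U × V with U ∈ τ_X, V ∈ τ_Y (deduplicated):
  ∅ × ∅ = {} (∅)
  {28} × {x26} = {(28,x26)}
  {27, 28} × {x26} = {(27,x26), (28,x26)}
  {28} × {x27, x28} = {(28,x27), (28,x28)}
  {27, 28, 29} × {x26} = {(27,x26), (28,x26), (29,x26)}
  {28} × {x26, x27, x28} = {(28,x26), (28,x27), (28,x28)}
  {27, 28} × {x27, x28} = {(27,x27), (27,x28), (28,x27), (28,x28)}
  {27, 28} × {x26, x27, x28} = {(27,x26), (27,x27), (27,x28), (28,x26), (28,x27), (28,x28)}
  {27, 28, 29} × {x27, x28} = {(27,x27), (27,x28), (28,x27), (28,x28), (29,x27), (29,x28)}
  {27, 28, 29} × {x26, x27, x28} = {(27,x26), (27,x27), (27,x28), (28,x26), (28,x27), (28,x28), (29,x26), (29,x27), (29,x28)}
These 10 distinct sets form the basis B.
Close under arbitrary unions to get τ_{X×Y}; counting gives |τ_{X×Y}| = 16.


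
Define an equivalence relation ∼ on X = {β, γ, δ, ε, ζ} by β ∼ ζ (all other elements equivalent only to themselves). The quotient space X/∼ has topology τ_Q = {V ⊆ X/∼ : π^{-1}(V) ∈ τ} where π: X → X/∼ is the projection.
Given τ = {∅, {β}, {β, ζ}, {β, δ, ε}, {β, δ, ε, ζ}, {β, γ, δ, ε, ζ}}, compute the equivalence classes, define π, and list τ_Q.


X/∼ = {[β=ζ], [γ], [δ], [ε]}; |τ_Q| = 4.

Equivalence classes: [β=ζ], [γ], [δ], [ε].
Quotient map π: X → X/∼ sends β ↦ [β=ζ], γ ↦ [γ], δ ↦ [δ], ε ↦ [ε], ζ ↦ [β=ζ].
For each subset V ⊆ X/∼, compute π^{-1}(V) ⊆ X and check whether π^{-1}(V) ∈ τ. V is open in τ_Q iff π^{-1}(V) ∈ τ.
  V = {}: π^{-1}(V) = ∅ ∈ τ ✓.
  V = {[β=ζ]}: π^{-1}(V) = {β, ζ} ∈ τ ✓.
  V = {[γ]}: π^{-1}(V) = {γ} ∉ τ ✗.
  V = {[β=ζ], [γ]}: π^{-1}(V) = {β, γ, ζ} ∉ τ ✗.
  V = {[δ]}: π^{-1}(V) = {δ} ∉ τ ✗.
  V = {[β=ζ], [δ]}: π^{-1}(V) = {β, δ, ζ} ∉ τ ✗.
  V = {[γ], [δ]}: π^{-1}(V) = {γ, δ} ∉ τ ✗.
  V = {[β=ζ], [γ], [δ]}: π^{-1}(V) = {β, γ, δ, ζ} ∉ τ ✗.
  V = {[ε]}: π^{-1}(V) = {ε} ∉ τ ✗.
  V = {[β=ζ], [ε]}: π^{-1}(V) = {β, ε, ζ} ∉ τ ✗.
  V = {[γ], [ε]}: π^{-1}(V) = {γ, ε} ∉ τ ✗.
  V = {[β=ζ], [γ], [ε]}: π^{-1}(V) = {β, γ, ε, ζ} ∉ τ ✗.
  V = {[δ], [ε]}: π^{-1}(V) = {δ, ε} ∉ τ ✗.
  V = {[β=ζ], [δ], [ε]}: π^{-1}(V) = {β, δ, ε, ζ} ∈ τ ✓.
  V = {[γ], [δ], [ε]}: π^{-1}(V) = {γ, δ, ε} ∉ τ ✗.
  V = {[β=ζ], [γ], [δ], [ε]}: π^{-1}(V) = {β, γ, δ, ε, ζ} ∈ τ ✓.
Open sets in the quotient: τ_Q = {{}, {[β=ζ]}, {[β=ζ], [δ], [ε]}, {[β=ζ], [γ], [δ], [ε]}} (4 elements).


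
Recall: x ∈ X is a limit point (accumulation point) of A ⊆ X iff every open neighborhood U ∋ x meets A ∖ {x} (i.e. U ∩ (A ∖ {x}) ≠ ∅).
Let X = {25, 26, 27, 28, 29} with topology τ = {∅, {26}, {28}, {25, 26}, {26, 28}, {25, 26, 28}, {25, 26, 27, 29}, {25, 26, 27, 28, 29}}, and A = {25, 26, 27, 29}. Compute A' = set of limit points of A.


A' = {25, 27, 29}

For each x ∈ X, list the open sets U ∈ τ with x ∈ U, then check whether U ∩ (A ∖ {x}) ≠ ∅ for every such U.
  x = 25: opens ∋ x are {25, 26}, {25, 26, 28}, {25, 26, 27, 29}, {25, 26, 27, 28, 29}; each meets A ∖ {25}, so x IS a limit point.
  x = 26: open {26} ∋ x has {26} ∩ (A ∖ {26}) = ∅, so x is NOT a limit point.
  x = 27: opens ∋ x are {25, 26, 27, 29}, {25, 26, 27, 28, 29}; each meets A ∖ {27}, so x IS a limit point.
  x = 28: open {28} ∋ x has {28} ∩ (A ∖ {28}) = ∅, so x is NOT a limit point.
  x = 29: opens ∋ x are {25, 26, 27, 29}, {25, 26, 27, 28, 29}; each meets A ∖ {29}, so x IS a limit point.
Collecting: A' = {25, 27, 29}.


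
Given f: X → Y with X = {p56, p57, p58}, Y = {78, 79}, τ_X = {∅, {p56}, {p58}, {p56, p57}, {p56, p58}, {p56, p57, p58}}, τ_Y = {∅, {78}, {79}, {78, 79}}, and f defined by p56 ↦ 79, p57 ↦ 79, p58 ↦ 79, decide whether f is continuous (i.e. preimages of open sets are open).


f IS continuous.

Compute f^{-1}(U) for each U ∈ τ_Y:
  U = ∅: f^{-1}(U) = ∅ ∈ τ_X ✓.
  U = {78}: f^{-1}(U) = ∅ ∈ τ_X ✓.
  U = {79}: f^{-1}(U) = {p56, p57, p58} ∈ τ_X ✓.
  U = {78, 79}: f^{-1}(U) = {p56, p57, p58} ∈ τ_X ✓.
Every preimage lies in τ_X, so f IS continuous.


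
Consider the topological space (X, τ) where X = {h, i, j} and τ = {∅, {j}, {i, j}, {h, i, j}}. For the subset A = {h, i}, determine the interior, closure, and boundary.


int(A) = ∅, cl(A) = {h, i}, ∂A = {h, i}.

Closed sets in (X, τ) are complements of opens:
  closed(X, τ) = {∅, {h}, {h, i}, {h, i, j}}.
int(A) = ⋃ {U ∈ τ : U ⊆ A}. Opens contained in A: ∅.
Taking the union of these: int(A) = ∅.
cl(A) = ⋂ {C closed : A ⊆ C}. Closed sets containing A: {h, i}, {h, i, j}.
Intersecting these: cl(A) = {h, i}.
∂A = cl(A) ∖ int(A) = {h, i} ∖ ∅ = {h, i}.


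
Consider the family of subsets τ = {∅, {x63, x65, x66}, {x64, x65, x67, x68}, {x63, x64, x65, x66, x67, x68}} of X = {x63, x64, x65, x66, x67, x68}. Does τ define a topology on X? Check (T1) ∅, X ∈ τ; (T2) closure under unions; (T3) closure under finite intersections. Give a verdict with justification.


τ is NOT a topology on X.

Axiom (T1): ∅ ∈ τ? Yes; X ∈ τ? Yes.
Axiom (T2/T3): check pairwise unions and intersections of members of τ.
Counterexample for (T3): {x63, x65, x66} ∩ {x64, x65, x67, x68} = {x65} ∉ τ. Therefore τ is NOT a topology.


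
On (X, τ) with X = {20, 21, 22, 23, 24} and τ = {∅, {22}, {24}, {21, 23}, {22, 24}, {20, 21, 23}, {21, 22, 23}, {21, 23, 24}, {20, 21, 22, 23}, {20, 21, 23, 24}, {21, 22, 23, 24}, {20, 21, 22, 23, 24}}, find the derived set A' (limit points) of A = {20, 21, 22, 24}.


A' = {20, 23}

For each x ∈ X, list the open sets U ∈ τ with x ∈ U, then check whether U ∩ (A ∖ {x}) ≠ ∅ for every such U.
  x = 20: opens ∋ x are {20, 21, 23}, {20, 21, 22, 23}, {20, 21, 23, 24}, {20, 21, 22, 23, 24}; each meets A ∖ {20}, so x IS a limit point.
  x = 21: open {21, 23} ∋ x has {21, 23} ∩ (A ∖ {21}) = ∅, so x is NOT a limit point.
  x = 22: open {22} ∋ x has {22} ∩ (A ∖ {22}) = ∅, so x is NOT a limit point.
  x = 23: opens ∋ x are {21, 23}, {20, 21, 23}, {21, 22, 23}, {21, 23, 24}, {20, 21, 22, 23}, {20, 21, 23, 24}, {21, 22, 23, 24}, {20, 21, 22, 23, 24}; each meets A ∖ {23}, so x IS a limit point.
  x = 24: open {24} ∋ x has {24} ∩ (A ∖ {24}) = ∅, so x is NOT a limit point.
Collecting: A' = {20, 23}.


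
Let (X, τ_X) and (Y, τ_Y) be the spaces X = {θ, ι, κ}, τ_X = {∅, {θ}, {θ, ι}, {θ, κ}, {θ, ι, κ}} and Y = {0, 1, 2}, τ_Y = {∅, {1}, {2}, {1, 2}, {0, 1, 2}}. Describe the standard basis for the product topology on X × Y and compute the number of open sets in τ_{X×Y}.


Basis B = {∅ × ∅, {θ} × {1}, {θ} × {2}, {θ} × {1, 2}, {θ, ι} × {1}, {θ, κ} × {1}, {θ, ι} × {2}, {θ, κ} × {2}, {θ} × {0, 1, 2}, {θ, ι, κ} × {1}, {θ, ι, κ} × {2}, {θ, ι} × {1, 2}, {θ, κ} × {1, 2}, {θ, ι} × {0, 1, 2}, {θ, κ} × {0, 1, 2}, {θ, ι, κ} × {1, 2}, {θ, ι, κ} × {0, 1, 2}}; |τ_{X×Y}| = 50.

Enumerate products U × V with U ∈ τ_X, V ∈ τ_Y (deduplicated):
  ∅ × ∅ = {} (∅)
  {θ} × {1} = {(θ,1)}
  {θ} × {2} = {(θ,2)}
  {θ} × {1, 2} = {(θ,1), (θ,2)}
  {θ, ι} × {1} = {(θ,1), (ι,1)}
  {θ, κ} × {1} = {(θ,1), (κ,1)}
  {θ, ι} × {2} = {(θ,2), (ι,2)}
  {θ, κ} × {2} = {(θ,2), (κ,2)}
  {θ} × {0, 1, 2} = {(θ,0), (θ,1), (θ,2)}
  {θ, ι, κ} × {1} = {(θ,1), (ι,1), (κ,1)}
  {θ, ι, κ} × {2} = {(θ,2), (ι,2), (κ,2)}
  {θ, ι} × {1, 2} = {(θ,1), (θ,2), (ι,1), (ι,2)}
  {θ, κ} × {1, 2} = {(θ,1), (θ,2), (κ,1), (κ,2)}
  {θ, ι} × {0, 1, 2} = {(θ,0), (θ,1), (θ,2), (ι,0), (ι,1), (ι,2)}
  {θ, κ} × {0, 1, 2} = {(θ,0), (θ,1), (θ,2), (κ,0), (κ,1), (κ,2)}
  {θ, ι, κ} × {1, 2} = {(θ,1), (θ,2), (ι,1), (ι,2), (κ,1), (κ,2)}
  {θ, ι, κ} × {0, 1, 2} = {(θ,0), (θ,1), (θ,2), (ι,0), (ι,1), (ι,2), (κ,0), (κ,1), (κ,2)}
These 17 distinct sets form the basis B.
Close under arbitrary unions to get τ_{X×Y}; counting gives |τ_{X×Y}| = 50.


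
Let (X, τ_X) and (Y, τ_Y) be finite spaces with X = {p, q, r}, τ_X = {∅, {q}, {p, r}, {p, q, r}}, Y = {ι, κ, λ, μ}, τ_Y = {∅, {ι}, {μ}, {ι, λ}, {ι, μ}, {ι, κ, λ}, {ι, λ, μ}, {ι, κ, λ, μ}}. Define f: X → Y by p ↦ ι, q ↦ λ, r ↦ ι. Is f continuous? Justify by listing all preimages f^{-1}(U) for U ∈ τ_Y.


f IS continuous.

Compute f^{-1}(U) for each U ∈ τ_Y:
  U = ∅: f^{-1}(U) = ∅ ∈ τ_X ✓.
  U = {ι}: f^{-1}(U) = {p, r} ∈ τ_X ✓.
  U = {μ}: f^{-1}(U) = ∅ ∈ τ_X ✓.
  U = {ι, λ}: f^{-1}(U) = {p, q, r} ∈ τ_X ✓.
  U = {ι, μ}: f^{-1}(U) = {p, r} ∈ τ_X ✓.
  U = {ι, κ, λ}: f^{-1}(U) = {p, q, r} ∈ τ_X ✓.
  U = {ι, λ, μ}: f^{-1}(U) = {p, q, r} ∈ τ_X ✓.
  U = {ι, κ, λ, μ}: f^{-1}(U) = {p, q, r} ∈ τ_X ✓.
Every preimage lies in τ_X, so f IS continuous.


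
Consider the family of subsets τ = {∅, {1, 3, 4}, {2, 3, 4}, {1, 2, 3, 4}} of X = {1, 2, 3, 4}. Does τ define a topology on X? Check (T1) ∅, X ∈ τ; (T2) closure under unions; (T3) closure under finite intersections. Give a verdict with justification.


τ is NOT a topology on X.

Axiom (T1): ∅ ∈ τ? Yes; X ∈ τ? Yes.
Axiom (T2/T3): check pairwise unions and intersections of members of τ.
Counterexample for (T3): {1, 3, 4} ∩ {2, 3, 4} = {3, 4} ∉ τ. Therefore τ is NOT a topology.


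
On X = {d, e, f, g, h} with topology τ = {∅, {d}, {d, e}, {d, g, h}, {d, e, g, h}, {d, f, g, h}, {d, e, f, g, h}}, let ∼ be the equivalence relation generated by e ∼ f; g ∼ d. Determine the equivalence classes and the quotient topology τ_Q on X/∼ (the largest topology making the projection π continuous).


X/∼ = {[d=g], [e=f], [h]}; |τ_Q| = 3.

Equivalence classes: [d=g], [e=f], [h].
Quotient map π: X → X/∼ sends d ↦ [d=g], e ↦ [e=f], f ↦ [e=f], g ↦ [d=g], h ↦ [h].
For each subset V ⊆ X/∼, compute π^{-1}(V) ⊆ X and check whether π^{-1}(V) ∈ τ. V is open in τ_Q iff π^{-1}(V) ∈ τ.
  V = {}: π^{-1}(V) = ∅ ∈ τ ✓.
  V = {[d=g]}: π^{-1}(V) = {d, g} ∉ τ ✗.
  V = {[e=f]}: π^{-1}(V) = {e, f} ∉ τ ✗.
  V = {[d=g], [e=f]}: π^{-1}(V) = {d, e, f, g} ∉ τ ✗.
  V = {[h]}: π^{-1}(V) = {h} ∉ τ ✗.
  V = {[d=g], [h]}: π^{-1}(V) = {d, g, h} ∈ τ ✓.
  V = {[e=f], [h]}: π^{-1}(V) = {e, f, h} ∉ τ ✗.
  V = {[d=g], [e=f], [h]}: π^{-1}(V) = {d, e, f, g, h} ∈ τ ✓.
Open sets in the quotient: τ_Q = {{}, {[d=g], [h]}, {[d=g], [e=f], [h]}} (3 elements).


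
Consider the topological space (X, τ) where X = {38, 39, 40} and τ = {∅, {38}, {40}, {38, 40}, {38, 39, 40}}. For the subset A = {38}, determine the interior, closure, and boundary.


int(A) = {38}, cl(A) = {38, 39}, ∂A = {39}.

Closed sets in (X, τ) are complements of opens:
  closed(X, τ) = {∅, {39}, {38, 39}, {39, 40}, {38, 39, 40}}.
int(A) = ⋃ {U ∈ τ : U ⊆ A}. Opens contained in A: ∅, {38}.
Taking the union of these: int(A) = {38}.
cl(A) = ⋂ {C closed : A ⊆ C}. Closed sets containing A: {38, 39}, {38, 39, 40}.
Intersecting these: cl(A) = {38, 39}.
∂A = cl(A) ∖ int(A) = {38, 39} ∖ {38} = {39}.


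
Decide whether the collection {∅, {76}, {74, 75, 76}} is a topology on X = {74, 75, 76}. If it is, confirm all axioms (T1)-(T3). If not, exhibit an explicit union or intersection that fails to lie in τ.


τ IS a topology on X.

Axiom (T1): ∅ ∈ τ? Yes; X ∈ τ? Yes.
Axiom (T2/T3): check pairwise unions and intersections of members of τ.
All pairwise intersections and unions checked — each lies in τ. Therefore τ satisfies (T1), (T2), (T3): it IS a topology on X.


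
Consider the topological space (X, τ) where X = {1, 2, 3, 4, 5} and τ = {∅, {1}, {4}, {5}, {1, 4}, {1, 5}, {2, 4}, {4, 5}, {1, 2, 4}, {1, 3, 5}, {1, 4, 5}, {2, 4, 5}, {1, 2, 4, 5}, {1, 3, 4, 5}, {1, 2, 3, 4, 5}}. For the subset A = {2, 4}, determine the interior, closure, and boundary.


int(A) = {2, 4}, cl(A) = {2, 4}, ∂A = ∅.

Closed sets in (X, τ) are complements of opens:
  closed(X, τ) = {∅, {2}, {3}, {1, 3}, {2, 3}, {2, 4}, {3, 5}, {1, 2, 3}, {1, 3, 5}, {2, 3, 4}, {2, 3, 5}, {1, 2, 3, 4}, {1, 2, 3, 5}, {2, 3, 4, 5}, {1, 2, 3, 4, 5}}.
int(A) = ⋃ {U ∈ τ : U ⊆ A}. Opens contained in A: ∅, {4}, {2, 4}.
Taking the union of these: int(A) = {2, 4}.
cl(A) = ⋂ {C closed : A ⊆ C}. Closed sets containing A: {2, 4}, {2, 3, 4}, {1, 2, 3, 4}, {2, 3, 4, 5}, {1, 2, 3, 4, 5}.
Intersecting these: cl(A) = {2, 4}.
∂A = cl(A) ∖ int(A) = {2, 4} ∖ {2, 4} = ∅.


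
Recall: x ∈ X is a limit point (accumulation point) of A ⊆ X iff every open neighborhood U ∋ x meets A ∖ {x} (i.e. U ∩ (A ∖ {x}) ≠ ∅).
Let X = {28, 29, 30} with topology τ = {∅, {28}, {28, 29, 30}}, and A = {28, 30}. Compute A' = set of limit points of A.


A' = {29, 30}

For each x ∈ X, list the open sets U ∈ τ with x ∈ U, then check whether U ∩ (A ∖ {x}) ≠ ∅ for every such U.
  x = 28: open {28} ∋ x has {28} ∩ (A ∖ {28}) = ∅, so x is NOT a limit point.
  x = 29: opens ∋ x are {28, 29, 30}; each meets A ∖ {29}, so x IS a limit point.
  x = 30: opens ∋ x are {28, 29, 30}; each meets A ∖ {30}, so x IS a limit point.
Collecting: A' = {29, 30}.


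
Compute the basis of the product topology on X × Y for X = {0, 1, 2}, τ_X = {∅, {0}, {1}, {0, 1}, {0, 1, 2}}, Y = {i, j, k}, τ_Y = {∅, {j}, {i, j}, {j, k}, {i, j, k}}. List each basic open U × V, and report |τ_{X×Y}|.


Basis B = {∅ × ∅, {0} × {j}, {1} × {j}, {0} × {i, j}, {0} × {j, k}, {0, 1} × {j}, {1} × {i, j}, {1} × {j, k}, {0} × {i, j, k}, {0, 1, 2} × {j}, {1} × {i, j, k}, {0, 1} × {i, j}, {0, 1} × {j, k}, {0, 1} × {i, j, k}, {0, 1, 2} × {i, j}, {0, 1, 2} × {j, k}, {0, 1, 2} × {i, j, k}}; |τ_{X×Y}| = 50.

Enumerate products U × V with U ∈ τ_X, V ∈ τ_Y (deduplicated):
  ∅ × ∅ = {} (∅)
  {0} × {j} = {(0,j)}
  {1} × {j} = {(1,j)}
  {0} × {i, j} = {(0,i), (0,j)}
  {0} × {j, k} = {(0,j), (0,k)}
  {0, 1} × {j} = {(0,j), (1,j)}
  {1} × {i, j} = {(1,i), (1,j)}
  {1} × {j, k} = {(1,j), (1,k)}
  {0} × {i, j, k} = {(0,i), (0,j), (0,k)}
  {0, 1, 2} × {j} = {(0,j), (1,j), (2,j)}
  {1} × {i, j, k} = {(1,i), (1,j), (1,k)}
  {0, 1} × {i, j} = {(0,i), (0,j), (1,i), (1,j)}
  {0, 1} × {j, k} = {(0,j), (0,k), (1,j), (1,k)}
  {0, 1} × {i, j, k} = {(0,i), (0,j), (0,k), (1,i), (1,j), (1,k)}
  {0, 1, 2} × {i, j} = {(0,i), (0,j), (1,i), (1,j), (2,i), (2,j)}
  {0, 1, 2} × {j, k} = {(0,j), (0,k), (1,j), (1,k), (2,j), (2,k)}
  {0, 1, 2} × {i, j, k} = {(0,i), (0,j), (0,k), (1,i), (1,j), (1,k), (2,i), (2,j), (2,k)}
These 17 distinct sets form the basis B.
Close under arbitrary unions to get τ_{X×Y}; counting gives |τ_{X×Y}| = 50.


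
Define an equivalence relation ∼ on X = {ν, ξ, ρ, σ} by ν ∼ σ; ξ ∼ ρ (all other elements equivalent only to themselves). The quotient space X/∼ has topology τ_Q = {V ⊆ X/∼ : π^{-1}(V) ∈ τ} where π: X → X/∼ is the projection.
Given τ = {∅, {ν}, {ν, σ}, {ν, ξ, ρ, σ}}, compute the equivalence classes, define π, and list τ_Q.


X/∼ = {[ν=σ], [ξ=ρ]}; |τ_Q| = 3.

Equivalence classes: [ν=σ], [ξ=ρ].
Quotient map π: X → X/∼ sends ν ↦ [ν=σ], ξ ↦ [ξ=ρ], ρ ↦ [ξ=ρ], σ ↦ [ν=σ].
For each subset V ⊆ X/∼, compute π^{-1}(V) ⊆ X and check whether π^{-1}(V) ∈ τ. V is open in τ_Q iff π^{-1}(V) ∈ τ.
  V = {}: π^{-1}(V) = ∅ ∈ τ ✓.
  V = {[ν=σ]}: π^{-1}(V) = {ν, σ} ∈ τ ✓.
  V = {[ξ=ρ]}: π^{-1}(V) = {ξ, ρ} ∉ τ ✗.
  V = {[ν=σ], [ξ=ρ]}: π^{-1}(V) = {ν, ξ, ρ, σ} ∈ τ ✓.
Open sets in the quotient: τ_Q = {{}, {[ν=σ]}, {[ν=σ], [ξ=ρ]}} (3 elements).


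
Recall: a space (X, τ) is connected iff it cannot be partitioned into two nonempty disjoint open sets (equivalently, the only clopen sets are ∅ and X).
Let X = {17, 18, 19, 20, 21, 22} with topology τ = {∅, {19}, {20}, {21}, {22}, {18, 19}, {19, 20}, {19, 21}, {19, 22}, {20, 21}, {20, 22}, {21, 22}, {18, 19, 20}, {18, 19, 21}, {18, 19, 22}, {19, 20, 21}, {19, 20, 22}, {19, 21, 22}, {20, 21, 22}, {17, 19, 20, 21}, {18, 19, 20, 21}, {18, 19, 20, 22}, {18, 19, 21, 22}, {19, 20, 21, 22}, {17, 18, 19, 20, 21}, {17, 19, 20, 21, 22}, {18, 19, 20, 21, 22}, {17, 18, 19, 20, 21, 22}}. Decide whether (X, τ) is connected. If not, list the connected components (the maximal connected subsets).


(X, τ) is disconnected; components = [{22}, {17, 18, 19, 20, 21}].

Find clopen sets (U ∈ τ with X ∖ U ∈ τ):
  U = ∅, X ∖ U = {17, 18, 19, 20, 21, 22} — both open, so U is clopen.
  U = {22}, X ∖ U = {17, 18, 19, 20, 21} — both open, so U is clopen.
  U = {17, 18, 19, 20, 21}, X ∖ U = {22} — both open, so U is clopen.
  U = {17, 18, 19, 20, 21, 22}, X ∖ U = ∅ — both open, so U is clopen.
Nontrivial clopen(s) exist: e.g. {17, 18, 19, 20, 21}. So (X, τ) is disconnected.
Compute connected components by grouping points that agree on all clopens:
  component: {22}
  component: {17, 18, 19, 20, 21}


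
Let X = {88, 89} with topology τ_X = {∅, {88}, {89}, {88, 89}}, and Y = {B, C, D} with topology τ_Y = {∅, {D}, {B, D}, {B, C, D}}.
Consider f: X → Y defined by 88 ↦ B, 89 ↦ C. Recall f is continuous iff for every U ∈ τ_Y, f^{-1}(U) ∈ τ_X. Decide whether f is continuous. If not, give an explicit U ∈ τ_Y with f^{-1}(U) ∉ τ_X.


f IS continuous.

Compute f^{-1}(U) for each U ∈ τ_Y:
  U = ∅: f^{-1}(U) = ∅ ∈ τ_X ✓.
  U = {D}: f^{-1}(U) = ∅ ∈ τ_X ✓.
  U = {B, D}: f^{-1}(U) = {88} ∈ τ_X ✓.
  U = {B, C, D}: f^{-1}(U) = {88, 89} ∈ τ_X ✓.
Every preimage lies in τ_X, so f IS continuous.


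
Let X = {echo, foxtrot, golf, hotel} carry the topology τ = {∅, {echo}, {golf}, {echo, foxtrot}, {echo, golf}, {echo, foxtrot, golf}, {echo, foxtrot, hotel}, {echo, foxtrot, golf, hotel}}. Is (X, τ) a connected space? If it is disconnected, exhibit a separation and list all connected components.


(X, τ) is disconnected; components = [{golf}, {echo, foxtrot, hotel}].

Find clopen sets (U ∈ τ with X ∖ U ∈ τ):
  U = ∅, X ∖ U = {echo, foxtrot, golf, hotel} — both open, so U is clopen.
  U = {golf}, X ∖ U = {echo, foxtrot, hotel} — both open, so U is clopen.
  U = {echo, foxtrot, hotel}, X ∖ U = {golf} — both open, so U is clopen.
  U = {echo, foxtrot, golf, hotel}, X ∖ U = ∅ — both open, so U is clopen.
Nontrivial clopen(s) exist: e.g. {golf}. So (X, τ) is disconnected.
Compute connected components by grouping points that agree on all clopens:
  component: {golf}
  component: {echo, foxtrot, hotel}


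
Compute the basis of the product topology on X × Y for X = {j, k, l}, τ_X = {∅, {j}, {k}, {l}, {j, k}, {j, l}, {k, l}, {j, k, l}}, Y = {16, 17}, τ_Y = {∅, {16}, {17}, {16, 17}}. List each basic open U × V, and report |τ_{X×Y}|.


Basis B = {∅ × ∅, {j} × {16}, {j} × {17}, {k} × {16}, {k} × {17}, {l} × {16}, {l} × {17}, {j} × {16, 17}, {j, k} × {16}, {j, l} × {16}, {j, k} × {17}, {j, l} × {17}, {k} × {16, 17}, {k, l} × {16}, {k, l} × {17}, {l} × {16, 17}, {j, k, l} × {16}, {j, k, l} × {17}, {j, k} × {16, 17}, {j, l} × {16, 17}, {k, l} × {16, 17}, {j, k, l} × {16, 17}}; |τ_{X×Y}| = 64.

Enumerate products U × V with U ∈ τ_X, V ∈ τ_Y (deduplicated):
  ∅ × ∅ = {} (∅)
  {j} × {16} = {(j,16)}
  {j} × {17} = {(j,17)}
  {k} × {16} = {(k,16)}
  {k} × {17} = {(k,17)}
  {l} × {16} = {(l,16)}
  {l} × {17} = {(l,17)}
  {j} × {16, 17} = {(j,16), (j,17)}
  {j, k} × {16} = {(j,16), (k,16)}
  {j, l} × {16} = {(j,16), (l,16)}
  {j, k} × {17} = {(j,17), (k,17)}
  {j, l} × {17} = {(j,17), (l,17)}
  {k} × {16, 17} = {(k,16), (k,17)}
  {k, l} × {16} = {(k,16), (l,16)}
  {k, l} × {17} = {(k,17), (l,17)}
  {l} × {16, 17} = {(l,16), (l,17)}
  {j, k, l} × {16} = {(j,16), (k,16), (l,16)}
  {j, k, l} × {17} = {(j,17), (k,17), (l,17)}
  {j, k} × {16, 17} = {(j,16), (j,17), (k,16), (k,17)}
  {j, l} × {16, 17} = {(j,16), (j,17), (l,16), (l,17)}
  {k, l} × {16, 17} = {(k,16), (k,17), (l,16), (l,17)}
  {j, k, l} × {16, 17} = {(j,16), (j,17), (k,16), (k,17), (l,16), (l,17)}
These 22 distinct sets form the basis B.
Close under arbitrary unions to get τ_{X×Y}; counting gives |τ_{X×Y}| = 64.


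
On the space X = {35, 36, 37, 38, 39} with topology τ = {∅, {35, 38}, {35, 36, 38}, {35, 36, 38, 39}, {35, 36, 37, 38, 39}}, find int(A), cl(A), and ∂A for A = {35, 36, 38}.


int(A) = {35, 36, 38}, cl(A) = {35, 36, 37, 38, 39}, ∂A = {37, 39}.

Closed sets in (X, τ) are complements of opens:
  closed(X, τ) = {∅, {37}, {37, 39}, {36, 37, 39}, {35, 36, 37, 38, 39}}.
int(A) = ⋃ {U ∈ τ : U ⊆ A}. Opens contained in A: ∅, {35, 38}, {35, 36, 38}.
Taking the union of these: int(A) = {35, 36, 38}.
cl(A) = ⋂ {C closed : A ⊆ C}. Closed sets containing A: {35, 36, 37, 38, 39}.
Intersecting these: cl(A) = {35, 36, 37, 38, 39}.
∂A = cl(A) ∖ int(A) = {35, 36, 37, 38, 39} ∖ {35, 36, 38} = {37, 39}.


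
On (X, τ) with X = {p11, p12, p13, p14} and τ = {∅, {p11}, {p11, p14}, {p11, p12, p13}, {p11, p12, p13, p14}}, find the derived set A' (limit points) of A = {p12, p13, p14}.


A' = {p12, p13}

For each x ∈ X, list the open sets U ∈ τ with x ∈ U, then check whether U ∩ (A ∖ {x}) ≠ ∅ for every such U.
  x = p11: open {p11} ∋ x has {p11} ∩ (A ∖ {p11}) = ∅, so x is NOT a limit point.
  x = p12: opens ∋ x are {p11, p12, p13}, {p11, p12, p13, p14}; each meets A ∖ {p12}, so x IS a limit point.
  x = p13: opens ∋ x are {p11, p12, p13}, {p11, p12, p13, p14}; each meets A ∖ {p13}, so x IS a limit point.
  x = p14: open {p11, p14} ∋ x has {p11, p14} ∩ (A ∖ {p14}) = ∅, so x is NOT a limit point.
Collecting: A' = {p12, p13}.


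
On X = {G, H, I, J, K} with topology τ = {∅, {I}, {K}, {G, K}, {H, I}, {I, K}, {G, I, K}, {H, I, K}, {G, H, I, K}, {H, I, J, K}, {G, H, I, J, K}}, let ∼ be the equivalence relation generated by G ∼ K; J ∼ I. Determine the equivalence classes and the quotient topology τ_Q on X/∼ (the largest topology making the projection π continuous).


X/∼ = {[G=K], [H], [I=J]}; |τ_Q| = 3.

Equivalence classes: [G=K], [H], [I=J].
Quotient map π: X → X/∼ sends G ↦ [G=K], H ↦ [H], I ↦ [I=J], J ↦ [I=J], K ↦ [G=K].
For each subset V ⊆ X/∼, compute π^{-1}(V) ⊆ X and check whether π^{-1}(V) ∈ τ. V is open in τ_Q iff π^{-1}(V) ∈ τ.
  V = {}: π^{-1}(V) = ∅ ∈ τ ✓.
  V = {[G=K]}: π^{-1}(V) = {G, K} ∈ τ ✓.
  V = {[H]}: π^{-1}(V) = {H} ∉ τ ✗.
  V = {[G=K], [H]}: π^{-1}(V) = {G, H, K} ∉ τ ✗.
  V = {[I=J]}: π^{-1}(V) = {I, J} ∉ τ ✗.
  V = {[G=K], [I=J]}: π^{-1}(V) = {G, I, J, K} ∉ τ ✗.
  V = {[H], [I=J]}: π^{-1}(V) = {H, I, J} ∉ τ ✗.
  V = {[G=K], [H], [I=J]}: π^{-1}(V) = {G, H, I, J, K} ∈ τ ✓.
Open sets in the quotient: τ_Q = {{}, {[G=K]}, {[G=K], [H], [I=J]}} (3 elements).


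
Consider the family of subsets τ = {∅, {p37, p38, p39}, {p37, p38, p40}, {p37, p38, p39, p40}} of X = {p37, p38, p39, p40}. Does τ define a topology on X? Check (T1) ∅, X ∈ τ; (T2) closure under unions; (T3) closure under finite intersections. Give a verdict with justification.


τ is NOT a topology on X.

Axiom (T1): ∅ ∈ τ? Yes; X ∈ τ? Yes.
Axiom (T2/T3): check pairwise unions and intersections of members of τ.
Counterexample for (T3): {p37, p38, p39} ∩ {p37, p38, p40} = {p37, p38} ∉ τ. Therefore τ is NOT a topology.


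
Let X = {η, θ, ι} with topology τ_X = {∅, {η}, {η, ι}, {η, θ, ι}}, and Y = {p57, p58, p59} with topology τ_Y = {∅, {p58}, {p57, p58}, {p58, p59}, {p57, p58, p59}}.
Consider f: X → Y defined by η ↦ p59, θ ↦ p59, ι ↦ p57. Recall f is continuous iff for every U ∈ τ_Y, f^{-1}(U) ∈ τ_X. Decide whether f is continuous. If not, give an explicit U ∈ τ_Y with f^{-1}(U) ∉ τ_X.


f is NOT continuous.

Compute f^{-1}(U) for each U ∈ τ_Y:
  U = ∅: f^{-1}(U) = ∅ ∈ τ_X ✓.
  U = {p58}: f^{-1}(U) = ∅ ∈ τ_X ✓.
  U = {p57, p58}: f^{-1}(U) = {ι} ∉ τ_X ✗.
  U = {p58, p59}: f^{-1}(U) = {η, θ} ∉ τ_X ✗.
  U = {p57, p58, p59}: f^{-1}(U) = {η, θ, ι} ∈ τ_X ✓.
Found U = {p57, p58} with f^{-1}(U) = {ι} not in τ_X. Therefore f is NOT continuous.


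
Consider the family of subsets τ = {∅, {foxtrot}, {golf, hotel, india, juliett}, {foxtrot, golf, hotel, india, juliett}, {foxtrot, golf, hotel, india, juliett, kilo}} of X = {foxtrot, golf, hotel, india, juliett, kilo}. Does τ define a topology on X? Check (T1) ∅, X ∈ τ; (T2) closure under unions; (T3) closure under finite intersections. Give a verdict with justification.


τ IS a topology on X.

Axiom (T1): ∅ ∈ τ? Yes; X ∈ τ? Yes.
Axiom (T2/T3): check pairwise unions and intersections of members of τ.
All pairwise intersections and unions checked — each lies in τ. Therefore τ satisfies (T1), (T2), (T3): it IS a topology on X.


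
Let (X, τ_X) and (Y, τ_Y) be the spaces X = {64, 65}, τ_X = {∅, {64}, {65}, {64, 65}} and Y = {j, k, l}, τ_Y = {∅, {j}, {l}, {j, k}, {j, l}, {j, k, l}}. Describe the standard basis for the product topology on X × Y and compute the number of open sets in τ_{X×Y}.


Basis B = {∅ × ∅, {64} × {j}, {64} × {l}, {65} × {j}, {65} × {l}, {64} × {j, k}, {64} × {j, l}, {64, 65} × {j}, {64, 65} × {l}, {65} × {j, k}, {65} × {j, l}, {64} × {j, k, l}, {65} × {j, k, l}, {64, 65} × {j, k}, {64, 65} × {j, l}, {64, 65} × {j, k, l}}; |τ_{X×Y}| = 36.

Enumerate products U × V with U ∈ τ_X, V ∈ τ_Y (deduplicated):
  ∅ × ∅ = {} (∅)
  {64} × {j} = {(64,j)}
  {64} × {l} = {(64,l)}
  {65} × {j} = {(65,j)}
  {65} × {l} = {(65,l)}
  {64} × {j, k} = {(64,j), (64,k)}
  {64} × {j, l} = {(64,j), (64,l)}
  {64, 65} × {j} = {(64,j), (65,j)}
  {64, 65} × {l} = {(64,l), (65,l)}
  {65} × {j, k} = {(65,j), (65,k)}
  {65} × {j, l} = {(65,j), (65,l)}
  {64} × {j, k, l} = {(64,j), (64,k), (64,l)}
  {65} × {j, k, l} = {(65,j), (65,k), (65,l)}
  {64, 65} × {j, k} = {(64,j), (64,k), (65,j), (65,k)}
  {64, 65} × {j, l} = {(64,j), (64,l), (65,j), (65,l)}
  {64, 65} × {j, k, l} = {(64,j), (64,k), (64,l), (65,j), (65,k), (65,l)}
These 16 distinct sets form the basis B.
Close under arbitrary unions to get τ_{X×Y}; counting gives |τ_{X×Y}| = 36.


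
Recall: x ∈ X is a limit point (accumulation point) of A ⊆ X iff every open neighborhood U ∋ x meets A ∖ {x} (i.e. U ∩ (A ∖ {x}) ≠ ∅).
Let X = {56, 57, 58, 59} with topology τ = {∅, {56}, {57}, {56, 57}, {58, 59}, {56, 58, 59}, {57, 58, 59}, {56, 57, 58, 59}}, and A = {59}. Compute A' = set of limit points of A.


A' = {58}

For each x ∈ X, list the open sets U ∈ τ with x ∈ U, then check whether U ∩ (A ∖ {x}) ≠ ∅ for every such U.
  x = 56: open {56} ∋ x has {56} ∩ (A ∖ {56}) = ∅, so x is NOT a limit point.
  x = 57: open {57} ∋ x has {57} ∩ (A ∖ {57}) = ∅, so x is NOT a limit point.
  x = 58: opens ∋ x are {58, 59}, {56, 58, 59}, {57, 58, 59}, {56, 57, 58, 59}; each meets A ∖ {58}, so x IS a limit point.
  x = 59: open {58, 59} ∋ x has {58, 59} ∩ (A ∖ {59}) = ∅, so x is NOT a limit point.
Collecting: A' = {58}.


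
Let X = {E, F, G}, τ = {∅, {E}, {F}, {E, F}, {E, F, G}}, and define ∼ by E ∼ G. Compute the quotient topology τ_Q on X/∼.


X/∼ = {[E=G], [F]}; |τ_Q| = 3.

Equivalence classes: [E=G], [F].
Quotient map π: X → X/∼ sends E ↦ [E=G], F ↦ [F], G ↦ [E=G].
For each subset V ⊆ X/∼, compute π^{-1}(V) ⊆ X and check whether π^{-1}(V) ∈ τ. V is open in τ_Q iff π^{-1}(V) ∈ τ.
  V = {}: π^{-1}(V) = ∅ ∈ τ ✓.
  V = {[E=G]}: π^{-1}(V) = {E, G} ∉ τ ✗.
  V = {[F]}: π^{-1}(V) = {F} ∈ τ ✓.
  V = {[E=G], [F]}: π^{-1}(V) = {E, F, G} ∈ τ ✓.
Open sets in the quotient: τ_Q = {{}, {[F]}, {[E=G], [F]}} (3 elements).
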